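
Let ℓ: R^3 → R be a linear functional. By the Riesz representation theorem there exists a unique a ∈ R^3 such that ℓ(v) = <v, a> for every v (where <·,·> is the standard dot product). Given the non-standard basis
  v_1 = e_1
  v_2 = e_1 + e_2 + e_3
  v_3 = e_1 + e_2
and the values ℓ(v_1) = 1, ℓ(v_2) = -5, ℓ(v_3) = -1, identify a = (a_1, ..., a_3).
a = (1, -2, -4)

Write a = (a_1, ..., a_3) in the standard basis. For each basis vector v_i, ℓ(v_i) = <v_i, a> is a linear equation in the a_j's. Collect the n equations into a matrix system V a = ℓ, where row i of V is v_i (expressed in the standard basis). Since V is invertible (lower-triangular with 1s on the diagonal, up to permutation), solve by back-substitution:
  V =
[[1, 0, 0],
 [1, 1, 1],
 [1, 1, 0]]
  V a = (1, -5, -1)
Solving gives a = (1, -2, -4).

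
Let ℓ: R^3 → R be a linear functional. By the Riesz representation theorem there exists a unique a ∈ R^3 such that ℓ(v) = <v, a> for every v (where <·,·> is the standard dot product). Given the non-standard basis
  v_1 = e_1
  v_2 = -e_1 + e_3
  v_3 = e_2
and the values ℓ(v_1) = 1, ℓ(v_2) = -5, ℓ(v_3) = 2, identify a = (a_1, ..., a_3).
a = (1, 2, -4)

Write a = (a_1, ..., a_3) in the standard basis. For each basis vector v_i, ℓ(v_i) = <v_i, a> is a linear equation in the a_j's. Collect the n equations into a matrix system V a = ℓ, where row i of V is v_i (expressed in the standard basis). Since V is invertible (lower-triangular with 1s on the diagonal, up to permutation), solve by back-substitution:
  V =
[[1, 0, 0],
 [-1, 0, 1],
 [0, 1, 0]]
  V a = (1, -5, 2)
Solving gives a = (1, 2, -4).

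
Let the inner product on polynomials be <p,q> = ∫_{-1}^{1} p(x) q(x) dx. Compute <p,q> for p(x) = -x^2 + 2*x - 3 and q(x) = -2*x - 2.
<p,q> = 32/3

Expand the product: p(x)·q(x) = 2*x^3 - 2*x^2 + 2*x + 6.
∫_{-1}^{1} of each monomial x^k gives [2/(k+1) if k even, 0 if k odd]. Integrating term-by-term (or equivalently evaluating the antiderivative F(x) = x^4/2 - 2*x^3/3 + x^2 + 6*x at the endpoints):
  F(1) − F(−1) = 41/6 − (-23/6) = 32/3.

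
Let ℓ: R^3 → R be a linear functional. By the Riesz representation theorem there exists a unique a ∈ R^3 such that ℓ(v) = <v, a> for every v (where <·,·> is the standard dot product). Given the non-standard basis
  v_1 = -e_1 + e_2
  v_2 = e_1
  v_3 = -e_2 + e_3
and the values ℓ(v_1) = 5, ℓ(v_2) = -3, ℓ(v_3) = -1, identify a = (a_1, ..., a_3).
a = (-3, 2, 1)

Write a = (a_1, ..., a_3) in the standard basis. For each basis vector v_i, ℓ(v_i) = <v_i, a> is a linear equation in the a_j's. Collect the n equations into a matrix system V a = ℓ, where row i of V is v_i (expressed in the standard basis). Since V is invertible (lower-triangular with 1s on the diagonal, up to permutation), solve by back-substitution:
  V =
[[-1, 1, 0],
 [1, 0, 0],
 [0, -1, 1]]
  V a = (5, -3, -1)
Solving gives a = (-3, 2, 1).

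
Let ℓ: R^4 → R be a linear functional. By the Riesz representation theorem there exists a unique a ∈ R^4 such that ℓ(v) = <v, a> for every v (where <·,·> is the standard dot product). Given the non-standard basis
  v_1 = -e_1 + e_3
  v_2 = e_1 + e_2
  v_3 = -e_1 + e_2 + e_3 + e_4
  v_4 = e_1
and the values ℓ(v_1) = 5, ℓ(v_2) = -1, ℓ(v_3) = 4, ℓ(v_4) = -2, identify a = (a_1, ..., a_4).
a = (-2, 1, 3, -2)

Write a = (a_1, ..., a_4) in the standard basis. For each basis vector v_i, ℓ(v_i) = <v_i, a> is a linear equation in the a_j's. Collect the n equations into a matrix system V a = ℓ, where row i of V is v_i (expressed in the standard basis). Since V is invertible (lower-triangular with 1s on the diagonal, up to permutation), solve by back-substitution:
  V =
[[-1, 0, 1, 0],
 [1, 1, 0, 0],
 [-1, 1, 1, 1],
 [1, 0, 0, 0]]
  V a = (5, -1, 4, -2)
Solving gives a = (-2, 1, 3, -2).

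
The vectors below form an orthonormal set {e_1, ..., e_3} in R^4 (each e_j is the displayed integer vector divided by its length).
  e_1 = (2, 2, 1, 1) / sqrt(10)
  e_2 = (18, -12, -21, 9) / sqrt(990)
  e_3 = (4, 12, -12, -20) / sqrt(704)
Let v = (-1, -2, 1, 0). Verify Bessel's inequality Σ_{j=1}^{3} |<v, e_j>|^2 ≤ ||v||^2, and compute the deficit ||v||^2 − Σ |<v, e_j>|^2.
Σ |<v, e_j>|^2 = 5; ||v||^2 = 6; deficit = 1

Write each e_j = u_j / sqrt(<u_j, u_j>) where u_j is the displayed integer vector. Then <v, e_j> = <v, u_j> / sqrt(<u_j, u_j>), so |<v, e_j>|^2 = <v, u_j>^2 / <u_j, u_j>.
Coefficients: <v, e_1> = -5/sqrt(10), <v, e_2> = -15/sqrt(990), <v, e_3> = -40/sqrt(704).
Square and sum: Σ |<v, e_j>|^2 = 5.
Compute ||v||^2 = v·v = 6.
Deficit = 6 − 5 = 1 ≥ 0, confirming Bessel's inequality. (The deficit equals ||v − Σ <v,e_j> e_j||^2, the squared distance from v to span{e_j}.)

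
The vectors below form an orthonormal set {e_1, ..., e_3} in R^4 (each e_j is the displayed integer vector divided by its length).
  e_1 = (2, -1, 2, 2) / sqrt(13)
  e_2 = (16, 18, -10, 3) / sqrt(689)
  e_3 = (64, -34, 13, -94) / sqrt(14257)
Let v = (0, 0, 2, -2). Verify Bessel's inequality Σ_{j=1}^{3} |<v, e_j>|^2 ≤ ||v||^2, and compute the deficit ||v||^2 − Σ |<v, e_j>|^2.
Σ |<v, e_j>|^2 = 1128/269; ||v||^2 = 8; deficit = 1024/269

Write each e_j = u_j / sqrt(<u_j, u_j>) where u_j is the displayed integer vector. Then <v, e_j> = <v, u_j> / sqrt(<u_j, u_j>), so |<v, e_j>|^2 = <v, u_j>^2 / <u_j, u_j>.
Coefficients: <v, e_1> = 0/sqrt(13), <v, e_2> = -26/sqrt(689), <v, e_3> = 214/sqrt(14257).
Square and sum: Σ |<v, e_j>|^2 = 1128/269.
Compute ||v||^2 = v·v = 8.
Deficit = 8 − 1128/269 = 1024/269 ≥ 0, confirming Bessel's inequality. (The deficit equals ||v − Σ <v,e_j> e_j||^2, the squared distance from v to span{e_j}.)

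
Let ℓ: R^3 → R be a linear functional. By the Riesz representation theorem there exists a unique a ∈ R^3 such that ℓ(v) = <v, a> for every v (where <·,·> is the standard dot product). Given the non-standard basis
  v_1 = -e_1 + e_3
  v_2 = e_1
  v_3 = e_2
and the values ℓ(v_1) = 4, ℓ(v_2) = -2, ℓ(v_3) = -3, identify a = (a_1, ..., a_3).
a = (-2, -3, 2)

Write a = (a_1, ..., a_3) in the standard basis. For each basis vector v_i, ℓ(v_i) = <v_i, a> is a linear equation in the a_j's. Collect the n equations into a matrix system V a = ℓ, where row i of V is v_i (expressed in the standard basis). Since V is invertible (lower-triangular with 1s on the diagonal, up to permutation), solve by back-substitution:
  V =
[[-1, 0, 1],
 [1, 0, 0],
 [0, 1, 0]]
  V a = (4, -2, -3)
Solving gives a = (-2, -3, 2).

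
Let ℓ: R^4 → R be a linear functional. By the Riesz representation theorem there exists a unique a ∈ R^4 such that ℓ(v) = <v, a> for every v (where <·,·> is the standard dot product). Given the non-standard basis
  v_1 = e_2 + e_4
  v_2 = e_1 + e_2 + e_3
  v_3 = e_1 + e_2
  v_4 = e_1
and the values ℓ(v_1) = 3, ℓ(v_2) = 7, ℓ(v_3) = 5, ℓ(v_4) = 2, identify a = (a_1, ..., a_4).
a = (2, 3, 2, 0)

Write a = (a_1, ..., a_4) in the standard basis. For each basis vector v_i, ℓ(v_i) = <v_i, a> is a linear equation in the a_j's. Collect the n equations into a matrix system V a = ℓ, where row i of V is v_i (expressed in the standard basis). Since V is invertible (lower-triangular with 1s on the diagonal, up to permutation), solve by back-substitution:
  V =
[[0, 1, 0, 1],
 [1, 1, 1, 0],
 [1, 1, 0, 0],
 [1, 0, 0, 0]]
  V a = (3, 7, 5, 2)
Solving gives a = (2, 3, 2, 0).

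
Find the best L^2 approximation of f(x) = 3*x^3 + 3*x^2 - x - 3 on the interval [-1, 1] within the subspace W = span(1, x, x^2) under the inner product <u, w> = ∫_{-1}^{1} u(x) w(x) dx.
g(x) = 3*x^2 + 4*x/5 - 3

The best approximation g ∈ W is the orthogonal projection of f onto W. Writing g = a_0 + a_1 x + a_2 x^2, the coefficients solve the normal equations G · a = b where
  G_{ij} = <φ_i, φ_j> and b_i = <f, φ_i>, with φ_0 = 1, φ_1 = x, φ_2 = x^2.
G =
  [2, 0, 2/3]
  [0, 2/3, 0]
  [2/3, 0, 2/5],
b = (-4, 8/15, -4/5).
Solving gives a_0 = -3, a_1 = 4/5, a_2 = 3, so
  g(x) = 3*x^2 + 4*x/5 - 3.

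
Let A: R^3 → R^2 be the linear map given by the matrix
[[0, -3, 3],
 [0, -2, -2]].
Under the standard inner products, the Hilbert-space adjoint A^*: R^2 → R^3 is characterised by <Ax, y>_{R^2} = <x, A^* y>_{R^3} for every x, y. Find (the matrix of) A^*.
A^* = A^T =
[[0, 0],
 [-3, -2],
 [3, -2]]

For real matrices with standard dot products, the defining identity <Ax, y> = <x, A^* y> gives (Ax)^T y = x^T (A^*) y, i.e. x^T A^T y = x^T (A^*) y. Since this holds for all x, y, we must have A^* = A^T. Therefore
A^* =
[[0, 0],
 [-3, -2],
 [3, -2]].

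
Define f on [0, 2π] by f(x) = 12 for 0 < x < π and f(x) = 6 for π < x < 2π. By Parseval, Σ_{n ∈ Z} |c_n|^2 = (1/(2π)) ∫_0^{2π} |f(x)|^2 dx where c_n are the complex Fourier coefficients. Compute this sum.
Σ |c_n|^2 = 90

Parseval equates the L^2 energy of f (normalised by 1/(2π)) with the ℓ^2 sum of its Fourier coefficients: (1/(2π)) ∫_0^{2π} |f|^2 = Σ |c_n|^2.
Compute the left side: (1/(2π)) [∫_0^π 12^2 dx + ∫_π^{2π} 6^2 dx] = (1/(2π)) · (144π + 36π) = (144 + 36)/2 = 90.
So Σ_{n ∈ Z} |c_n|^2 = 90.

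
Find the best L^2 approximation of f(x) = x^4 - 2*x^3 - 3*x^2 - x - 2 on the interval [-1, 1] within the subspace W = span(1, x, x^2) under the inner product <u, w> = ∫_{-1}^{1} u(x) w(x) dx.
g(x) = -15*x^2/7 - 11*x/5 - 73/35

The best approximation g ∈ W is the orthogonal projection of f onto W. Writing g = a_0 + a_1 x + a_2 x^2, the coefficients solve the normal equations G · a = b where
  G_{ij} = <φ_i, φ_j> and b_i = <f, φ_i>, with φ_0 = 1, φ_1 = x, φ_2 = x^2.
G =
  [2, 0, 2/3]
  [0, 2/3, 0]
  [2/3, 0, 2/5],
b = (-28/5, -22/15, -236/105).
Solving gives a_0 = -73/35, a_1 = -11/5, a_2 = -15/7, so
  g(x) = -15*x^2/7 - 11*x/5 - 73/35.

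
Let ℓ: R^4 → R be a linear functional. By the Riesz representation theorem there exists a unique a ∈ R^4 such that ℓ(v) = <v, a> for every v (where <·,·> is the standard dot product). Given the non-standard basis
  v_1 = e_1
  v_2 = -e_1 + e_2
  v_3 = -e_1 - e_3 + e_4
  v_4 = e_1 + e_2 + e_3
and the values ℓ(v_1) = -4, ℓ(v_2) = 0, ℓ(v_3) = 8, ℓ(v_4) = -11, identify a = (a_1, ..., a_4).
a = (-4, -4, -3, 1)

Write a = (a_1, ..., a_4) in the standard basis. For each basis vector v_i, ℓ(v_i) = <v_i, a> is a linear equation in the a_j's. Collect the n equations into a matrix system V a = ℓ, where row i of V is v_i (expressed in the standard basis). Since V is invertible (lower-triangular with 1s on the diagonal, up to permutation), solve by back-substitution:
  V =
[[1, 0, 0, 0],
 [-1, 1, 0, 0],
 [-1, 0, -1, 1],
 [1, 1, 1, 0]]
  V a = (-4, 0, 8, -11)
Solving gives a = (-4, -4, -3, 1).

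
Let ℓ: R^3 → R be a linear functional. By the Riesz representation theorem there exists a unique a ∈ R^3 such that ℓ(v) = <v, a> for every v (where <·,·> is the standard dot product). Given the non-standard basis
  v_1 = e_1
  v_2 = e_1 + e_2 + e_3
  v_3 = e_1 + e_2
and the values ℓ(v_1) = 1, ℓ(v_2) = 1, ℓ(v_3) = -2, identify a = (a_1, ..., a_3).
a = (1, -3, 3)

Write a = (a_1, ..., a_3) in the standard basis. For each basis vector v_i, ℓ(v_i) = <v_i, a> is a linear equation in the a_j's. Collect the n equations into a matrix system V a = ℓ, where row i of V is v_i (expressed in the standard basis). Since V is invertible (lower-triangular with 1s on the diagonal, up to permutation), solve by back-substitution:
  V =
[[1, 0, 0],
 [1, 1, 1],
 [1, 1, 0]]
  V a = (1, 1, -2)
Solving gives a = (1, -3, 3).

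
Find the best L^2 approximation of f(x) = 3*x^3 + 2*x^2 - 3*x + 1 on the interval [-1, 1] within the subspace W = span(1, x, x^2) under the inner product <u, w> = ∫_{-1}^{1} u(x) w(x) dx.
g(x) = 2*x^2 - 6*x/5 + 1

The best approximation g ∈ W is the orthogonal projection of f onto W. Writing g = a_0 + a_1 x + a_2 x^2, the coefficients solve the normal equations G · a = b where
  G_{ij} = <φ_i, φ_j> and b_i = <f, φ_i>, with φ_0 = 1, φ_1 = x, φ_2 = x^2.
G =
  [2, 0, 2/3]
  [0, 2/3, 0]
  [2/3, 0, 2/5],
b = (10/3, -4/5, 22/15).
Solving gives a_0 = 1, a_1 = -6/5, a_2 = 2, so
  g(x) = 2*x^2 - 6*x/5 + 1.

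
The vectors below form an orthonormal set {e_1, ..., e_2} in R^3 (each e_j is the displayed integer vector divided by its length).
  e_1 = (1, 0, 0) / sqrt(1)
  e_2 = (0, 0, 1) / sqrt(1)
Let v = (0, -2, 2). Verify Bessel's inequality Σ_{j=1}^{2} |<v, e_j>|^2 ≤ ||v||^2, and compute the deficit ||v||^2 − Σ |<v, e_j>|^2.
Σ |<v, e_j>|^2 = 4; ||v||^2 = 8; deficit = 4

Write each e_j = u_j / sqrt(<u_j, u_j>) where u_j is the displayed integer vector. Then <v, e_j> = <v, u_j> / sqrt(<u_j, u_j>), so |<v, e_j>|^2 = <v, u_j>^2 / <u_j, u_j>.
Coefficients: <v, e_1> = 0/sqrt(1), <v, e_2> = 2/sqrt(1).
Square and sum: Σ |<v, e_j>|^2 = 4.
Compute ||v||^2 = v·v = 8.
Deficit = 8 − 4 = 4 ≥ 0, confirming Bessel's inequality. (The deficit equals ||v − Σ <v,e_j> e_j||^2, the squared distance from v to span{e_j}.)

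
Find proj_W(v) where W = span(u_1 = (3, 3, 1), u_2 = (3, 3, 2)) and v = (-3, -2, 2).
proj_W(v) = (-5/2, -5/2, 2)

Set up U = [u_1 | ... | u_2] ∈ R^(3×2). The projector onto W = col(U) is P = U (U^T U)^(-1) U^T.
Compute U^T U =
  [19, 20]
  [20, 22],
and U^T v = (-13, -11).
Solve U^T U · c = U^T v for the coefficients: c = (-11/3, 17/6). The projection is proj_W(v) = U c.
Check: (v - proj_W(v)) · u_1 = 0  (should be 0).
Check: (v - proj_W(v)) · u_2 = 0  (should be 0).
Result: proj_W(v) = (-5/2, -5/2, 2).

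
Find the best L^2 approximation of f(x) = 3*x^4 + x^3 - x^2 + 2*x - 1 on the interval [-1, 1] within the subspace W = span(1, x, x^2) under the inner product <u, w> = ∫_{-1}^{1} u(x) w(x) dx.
g(x) = 11*x^2/7 + 13*x/5 - 44/35

The best approximation g ∈ W is the orthogonal projection of f onto W. Writing g = a_0 + a_1 x + a_2 x^2, the coefficients solve the normal equations G · a = b where
  G_{ij} = <φ_i, φ_j> and b_i = <f, φ_i>, with φ_0 = 1, φ_1 = x, φ_2 = x^2.
G =
  [2, 0, 2/3]
  [0, 2/3, 0]
  [2/3, 0, 2/5],
b = (-22/15, 26/15, -22/105).
Solving gives a_0 = -44/35, a_1 = 13/5, a_2 = 11/7, so
  g(x) = 11*x^2/7 + 13*x/5 - 44/35.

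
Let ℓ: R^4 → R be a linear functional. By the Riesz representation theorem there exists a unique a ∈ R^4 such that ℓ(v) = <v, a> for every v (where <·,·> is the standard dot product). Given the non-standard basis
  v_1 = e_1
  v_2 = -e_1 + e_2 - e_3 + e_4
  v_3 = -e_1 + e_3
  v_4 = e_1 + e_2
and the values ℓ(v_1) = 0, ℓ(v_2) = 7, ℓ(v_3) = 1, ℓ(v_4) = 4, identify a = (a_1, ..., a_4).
a = (0, 4, 1, 4)

Write a = (a_1, ..., a_4) in the standard basis. For each basis vector v_i, ℓ(v_i) = <v_i, a> is a linear equation in the a_j's. Collect the n equations into a matrix system V a = ℓ, where row i of V is v_i (expressed in the standard basis). Since V is invertible (lower-triangular with 1s on the diagonal, up to permutation), solve by back-substitution:
  V =
[[1, 0, 0, 0],
 [-1, 1, -1, 1],
 [-1, 0, 1, 0],
 [1, 1, 0, 0]]
  V a = (0, 7, 1, 4)
Solving gives a = (0, 4, 1, 4).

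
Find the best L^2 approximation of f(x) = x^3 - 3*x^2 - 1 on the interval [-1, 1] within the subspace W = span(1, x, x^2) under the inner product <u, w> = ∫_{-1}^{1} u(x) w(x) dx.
g(x) = -3*x^2 + 3*x/5 - 1

The best approximation g ∈ W is the orthogonal projection of f onto W. Writing g = a_0 + a_1 x + a_2 x^2, the coefficients solve the normal equations G · a = b where
  G_{ij} = <φ_i, φ_j> and b_i = <f, φ_i>, with φ_0 = 1, φ_1 = x, φ_2 = x^2.
G =
  [2, 0, 2/3]
  [0, 2/3, 0]
  [2/3, 0, 2/5],
b = (-4, 2/5, -28/15).
Solving gives a_0 = -1, a_1 = 3/5, a_2 = -3, so
  g(x) = -3*x^2 + 3*x/5 - 1.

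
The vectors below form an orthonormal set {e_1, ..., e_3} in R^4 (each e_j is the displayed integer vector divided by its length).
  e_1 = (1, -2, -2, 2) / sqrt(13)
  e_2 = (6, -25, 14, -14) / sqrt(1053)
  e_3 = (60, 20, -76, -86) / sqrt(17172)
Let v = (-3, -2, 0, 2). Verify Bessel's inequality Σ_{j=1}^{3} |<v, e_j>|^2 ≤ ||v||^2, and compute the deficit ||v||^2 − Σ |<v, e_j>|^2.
Σ |<v, e_j>|^2 = 577/53; ||v||^2 = 17; deficit = 324/53

Write each e_j = u_j / sqrt(<u_j, u_j>) where u_j is the displayed integer vector. Then <v, e_j> = <v, u_j> / sqrt(<u_j, u_j>), so |<v, e_j>|^2 = <v, u_j>^2 / <u_j, u_j>.
Coefficients: <v, e_1> = 5/sqrt(13), <v, e_2> = 4/sqrt(1053), <v, e_3> = -392/sqrt(17172).
Square and sum: Σ |<v, e_j>|^2 = 577/53.
Compute ||v||^2 = v·v = 17.
Deficit = 17 − 577/53 = 324/53 ≥ 0, confirming Bessel's inequality. (The deficit equals ||v − Σ <v,e_j> e_j||^2, the squared distance from v to span{e_j}.)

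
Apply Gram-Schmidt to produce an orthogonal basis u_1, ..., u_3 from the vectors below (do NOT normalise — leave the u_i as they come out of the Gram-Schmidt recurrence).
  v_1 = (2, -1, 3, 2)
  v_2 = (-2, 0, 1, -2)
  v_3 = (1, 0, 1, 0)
Orthogonal basis:
  u_1 = (2, -1, 3, 2)
  u_2 = (-13/9, -5/18, 11/6, -13/9)
  u_3 = (71/137, 40/137, 10/137, -66/137)

Apply the Gram-Schmidt recurrence
  u_1 = v_1
  u_i = v_i − Σ_{j<i} ((v_i · u_j) / (u_j · u_j)) · u_j.

Step by step this gives:
  u_1 = (2, -1, 3, 2)
  u_2 = (-13/9, -5/18, 11/6, -13/9)
  u_3 = (71/137, 40/137, 10/137, -66/137)

Orthogonality check:
  u_2 · u_1 = 0 (should be 0)
  u_3 · u_1 = 0 (should be 0)
  u_3 · u_2 = 0 (should be 0)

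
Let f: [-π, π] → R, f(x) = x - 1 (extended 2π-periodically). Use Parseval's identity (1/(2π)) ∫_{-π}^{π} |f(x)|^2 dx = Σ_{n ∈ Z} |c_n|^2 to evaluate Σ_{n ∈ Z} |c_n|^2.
Σ |c_n|^2 = π^2/3 + 1

Expand and integrate term by term over [-π, π]:
  ∫ (x)^2 dx = 1·(2π^3/3); ∫ 2·1·(-1)·x dx = 0 (odd integrand); ∫ (-1)^2 dx = 1·2π.
So (1/(2π)) ∫_{-π}^{π} (x - 1)^2 dx = 1π^2/3 + 1 = π^2/3 + 1.
Parseval ⇒ Σ |c_n|^2 = π^2/3 + 1.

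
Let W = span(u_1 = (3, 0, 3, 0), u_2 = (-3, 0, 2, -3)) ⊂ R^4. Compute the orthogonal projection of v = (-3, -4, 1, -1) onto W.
proj_W(v) = (-108/43, 0, 22/43, -78/43)

Set up U = [u_1 | ... | u_2] ∈ R^(4×2). The projector onto W = col(U) is P = U (U^T U)^(-1) U^T.
Compute U^T U =
  [18, -3]
  [-3, 22],
and U^T v = (-6, 14).
Solve U^T U · c = U^T v for the coefficients: c = (-10/43, 26/43). The projection is proj_W(v) = U c.
Check: (v - proj_W(v)) · u_1 = 0  (should be 0).
Check: (v - proj_W(v)) · u_2 = 0  (should be 0).
Result: proj_W(v) = (-108/43, 0, 22/43, -78/43).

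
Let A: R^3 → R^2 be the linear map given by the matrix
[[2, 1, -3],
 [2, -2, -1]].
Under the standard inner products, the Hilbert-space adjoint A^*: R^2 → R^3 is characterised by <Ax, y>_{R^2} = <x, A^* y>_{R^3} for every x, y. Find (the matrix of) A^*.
A^* = A^T =
[[2, 2],
 [1, -2],
 [-3, -1]]

For real matrices with standard dot products, the defining identity <Ax, y> = <x, A^* y> gives (Ax)^T y = x^T (A^*) y, i.e. x^T A^T y = x^T (A^*) y. Since this holds for all x, y, we must have A^* = A^T. Therefore
A^* =
[[2, 2],
 [1, -2],
 [-3, -1]].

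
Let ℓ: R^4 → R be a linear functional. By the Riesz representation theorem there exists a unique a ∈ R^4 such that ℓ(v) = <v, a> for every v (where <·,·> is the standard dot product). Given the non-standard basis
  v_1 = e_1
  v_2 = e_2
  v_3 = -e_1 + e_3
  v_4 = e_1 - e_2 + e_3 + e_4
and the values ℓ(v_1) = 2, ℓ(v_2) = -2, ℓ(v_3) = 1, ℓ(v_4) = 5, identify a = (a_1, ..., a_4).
a = (2, -2, 3, -2)

Write a = (a_1, ..., a_4) in the standard basis. For each basis vector v_i, ℓ(v_i) = <v_i, a> is a linear equation in the a_j's. Collect the n equations into a matrix system V a = ℓ, where row i of V is v_i (expressed in the standard basis). Since V is invertible (lower-triangular with 1s on the diagonal, up to permutation), solve by back-substitution:
  V =
[[1, 0, 0, 0],
 [0, 1, 0, 0],
 [-1, 0, 1, 0],
 [1, -1, 1, 1]]
  V a = (2, -2, 1, 5)
Solving gives a = (2, -2, 3, -2).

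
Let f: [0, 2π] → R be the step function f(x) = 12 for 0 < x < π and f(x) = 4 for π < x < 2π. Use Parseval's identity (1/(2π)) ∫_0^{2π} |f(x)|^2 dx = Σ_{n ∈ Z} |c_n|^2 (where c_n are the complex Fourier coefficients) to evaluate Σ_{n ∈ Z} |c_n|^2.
Σ |c_n|^2 = 80

Parseval equates the L^2 energy of f (normalised by 1/(2π)) with the ℓ^2 sum of its Fourier coefficients: (1/(2π)) ∫_0^{2π} |f|^2 = Σ |c_n|^2.
Compute the left side: (1/(2π)) [∫_0^π 12^2 dx + ∫_π^{2π} 4^2 dx] = (1/(2π)) · (144π + 16π) = (144 + 16)/2 = 80.
So Σ_{n ∈ Z} |c_n|^2 = 80.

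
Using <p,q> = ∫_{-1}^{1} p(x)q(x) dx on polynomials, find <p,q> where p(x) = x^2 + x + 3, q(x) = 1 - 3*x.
<p,q> = 14/3

Expand the product: p(x)·q(x) = -3*x^3 - 2*x^2 - 8*x + 3.
∫_{-1}^{1} of each monomial x^k gives [2/(k+1) if k even, 0 if k odd]. Integrating term-by-term (or equivalently evaluating the antiderivative F(x) = -3*x^4/4 - 2*x^3/3 - 4*x^2 + 3*x at the endpoints):
  F(1) − F(−1) = -29/12 − (-85/12) = 14/3.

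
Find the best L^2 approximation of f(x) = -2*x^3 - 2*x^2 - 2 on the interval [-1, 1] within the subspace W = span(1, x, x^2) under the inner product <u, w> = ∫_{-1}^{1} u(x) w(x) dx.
g(x) = -2*x^2 - 6*x/5 - 2

The best approximation g ∈ W is the orthogonal projection of f onto W. Writing g = a_0 + a_1 x + a_2 x^2, the coefficients solve the normal equations G · a = b where
  G_{ij} = <φ_i, φ_j> and b_i = <f, φ_i>, with φ_0 = 1, φ_1 = x, φ_2 = x^2.
G =
  [2, 0, 2/3]
  [0, 2/3, 0]
  [2/3, 0, 2/5],
b = (-16/3, -4/5, -32/15).
Solving gives a_0 = -2, a_1 = -6/5, a_2 = -2, so
  g(x) = -2*x^2 - 6*x/5 - 2.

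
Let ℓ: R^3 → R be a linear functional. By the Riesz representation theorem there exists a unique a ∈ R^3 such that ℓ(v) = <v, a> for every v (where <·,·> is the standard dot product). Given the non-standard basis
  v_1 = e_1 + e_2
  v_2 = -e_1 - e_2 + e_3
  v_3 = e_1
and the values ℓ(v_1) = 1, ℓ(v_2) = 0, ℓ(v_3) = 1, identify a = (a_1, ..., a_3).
a = (1, 0, 1)

Write a = (a_1, ..., a_3) in the standard basis. For each basis vector v_i, ℓ(v_i) = <v_i, a> is a linear equation in the a_j's. Collect the n equations into a matrix system V a = ℓ, where row i of V is v_i (expressed in the standard basis). Since V is invertible (lower-triangular with 1s on the diagonal, up to permutation), solve by back-substitution:
  V =
[[1, 1, 0],
 [-1, -1, 1],
 [1, 0, 0]]
  V a = (1, 0, 1)
Solving gives a = (1, 0, 1).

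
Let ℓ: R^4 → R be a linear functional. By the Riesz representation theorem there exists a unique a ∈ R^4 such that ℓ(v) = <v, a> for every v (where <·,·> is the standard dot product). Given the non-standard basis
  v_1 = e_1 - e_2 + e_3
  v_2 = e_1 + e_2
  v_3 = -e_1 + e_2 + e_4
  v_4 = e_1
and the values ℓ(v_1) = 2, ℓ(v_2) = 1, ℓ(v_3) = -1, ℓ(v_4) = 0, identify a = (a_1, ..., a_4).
a = (0, 1, 3, -2)

Write a = (a_1, ..., a_4) in the standard basis. For each basis vector v_i, ℓ(v_i) = <v_i, a> is a linear equation in the a_j's. Collect the n equations into a matrix system V a = ℓ, where row i of V is v_i (expressed in the standard basis). Since V is invertible (lower-triangular with 1s on the diagonal, up to permutation), solve by back-substitution:
  V =
[[1, -1, 1, 0],
 [1, 1, 0, 0],
 [-1, 1, 0, 1],
 [1, 0, 0, 0]]
  V a = (2, 1, -1, 0)
Solving gives a = (0, 1, 3, -2).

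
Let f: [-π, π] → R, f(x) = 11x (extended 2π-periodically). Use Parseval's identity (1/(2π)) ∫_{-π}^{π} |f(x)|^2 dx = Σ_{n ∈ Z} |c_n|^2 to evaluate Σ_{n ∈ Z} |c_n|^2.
Σ |c_n|^2 = 121π^2/3

Expand and integrate term by term over [-π, π]:
  ∫ (11x)^2 dx = 121·(2π^3/3); ∫ 2·11·(0)·x dx = 0 (odd integrand); ∫ 0^2 dx = 0·2π.
So (1/(2π)) ∫_{-π}^{π} (11x)^2 dx = 121π^2/3 + 0 = 121π^2/3.
Parseval ⇒ Σ |c_n|^2 = 121π^2/3.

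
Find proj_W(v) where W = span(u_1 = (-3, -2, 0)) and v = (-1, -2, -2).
proj_W(v) = (-21/13, -14/13, 0)

Set up U = [u_1 | ... | u_1] ∈ R^(3×1). The projector onto W = col(U) is P = U (U^T U)^(-1) U^T.
Compute U^T U =
  [13],
and U^T v = (7).
Solve U^T U · c = U^T v for the coefficients: c = (7/13). The projection is proj_W(v) = U c.
Check: (v - proj_W(v)) · u_1 = 0  (should be 0).
Result: proj_W(v) = (-21/13, -14/13, 0).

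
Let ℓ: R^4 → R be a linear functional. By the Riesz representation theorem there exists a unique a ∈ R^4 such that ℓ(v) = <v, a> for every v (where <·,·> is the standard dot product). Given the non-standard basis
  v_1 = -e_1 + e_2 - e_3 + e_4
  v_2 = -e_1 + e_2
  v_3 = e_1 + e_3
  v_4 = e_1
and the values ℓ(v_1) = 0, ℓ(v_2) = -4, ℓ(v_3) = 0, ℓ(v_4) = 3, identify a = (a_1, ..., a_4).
a = (3, -1, -3, 1)

Write a = (a_1, ..., a_4) in the standard basis. For each basis vector v_i, ℓ(v_i) = <v_i, a> is a linear equation in the a_j's. Collect the n equations into a matrix system V a = ℓ, where row i of V is v_i (expressed in the standard basis). Since V is invertible (lower-triangular with 1s on the diagonal, up to permutation), solve by back-substitution:
  V =
[[-1, 1, -1, 1],
 [-1, 1, 0, 0],
 [1, 0, 1, 0],
 [1, 0, 0, 0]]
  V a = (0, -4, 0, 3)
Solving gives a = (3, -1, -3, 1).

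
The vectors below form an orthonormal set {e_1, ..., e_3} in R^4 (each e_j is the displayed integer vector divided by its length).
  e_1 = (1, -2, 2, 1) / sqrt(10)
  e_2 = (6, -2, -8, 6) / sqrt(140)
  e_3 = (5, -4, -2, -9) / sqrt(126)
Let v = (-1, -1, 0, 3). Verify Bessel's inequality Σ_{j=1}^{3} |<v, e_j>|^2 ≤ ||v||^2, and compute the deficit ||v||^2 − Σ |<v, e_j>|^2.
Σ |<v, e_j>|^2 = 83/9; ||v||^2 = 11; deficit = 16/9

Write each e_j = u_j / sqrt(<u_j, u_j>) where u_j is the displayed integer vector. Then <v, e_j> = <v, u_j> / sqrt(<u_j, u_j>), so |<v, e_j>|^2 = <v, u_j>^2 / <u_j, u_j>.
Coefficients: <v, e_1> = 4/sqrt(10), <v, e_2> = 14/sqrt(140), <v, e_3> = -28/sqrt(126).
Square and sum: Σ |<v, e_j>|^2 = 83/9.
Compute ||v||^2 = v·v = 11.
Deficit = 11 − 83/9 = 16/9 ≥ 0, confirming Bessel's inequality. (The deficit equals ||v − Σ <v,e_j> e_j||^2, the squared distance from v to span{e_j}.)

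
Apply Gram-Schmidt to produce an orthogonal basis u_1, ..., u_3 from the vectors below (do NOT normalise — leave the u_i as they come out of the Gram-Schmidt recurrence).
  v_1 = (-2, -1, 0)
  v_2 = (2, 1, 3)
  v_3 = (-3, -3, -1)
Orthogonal basis:
  u_1 = (-2, -1, 0)
  u_2 = (0, 0, 3)
  u_3 = (3/5, -6/5, 0)

Apply the Gram-Schmidt recurrence
  u_1 = v_1
  u_i = v_i − Σ_{j<i} ((v_i · u_j) / (u_j · u_j)) · u_j.

Step by step this gives:
  u_1 = (-2, -1, 0)
  u_2 = (0, 0, 3)
  u_3 = (3/5, -6/5, 0)

Orthogonality check:
  u_2 · u_1 = 0 (should be 0)
  u_3 · u_1 = 0 (should be 0)
  u_3 · u_2 = 0 (should be 0)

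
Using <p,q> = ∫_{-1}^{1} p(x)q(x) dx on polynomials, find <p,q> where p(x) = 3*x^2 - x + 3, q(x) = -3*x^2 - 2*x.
<p,q> = -124/15

Expand the product: p(x)·q(x) = -9*x^4 - 3*x^3 - 7*x^2 - 6*x.
∫_{-1}^{1} of each monomial x^k gives [2/(k+1) if k even, 0 if k odd]. Integrating term-by-term (or equivalently evaluating the antiderivative F(x) = -9*x^5/5 - 3*x^4/4 - 7*x^3/3 - 3*x^2 at the endpoints):
  F(1) − F(−1) = -473/60 − (23/60) = -124/15.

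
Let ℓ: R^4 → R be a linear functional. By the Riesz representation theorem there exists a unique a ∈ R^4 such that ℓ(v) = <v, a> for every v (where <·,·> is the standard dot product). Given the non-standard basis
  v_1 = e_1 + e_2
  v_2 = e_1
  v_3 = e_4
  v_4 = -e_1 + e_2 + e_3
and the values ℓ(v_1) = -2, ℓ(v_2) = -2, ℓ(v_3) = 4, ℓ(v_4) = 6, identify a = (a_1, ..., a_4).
a = (-2, 0, 4, 4)

Write a = (a_1, ..., a_4) in the standard basis. For each basis vector v_i, ℓ(v_i) = <v_i, a> is a linear equation in the a_j's. Collect the n equations into a matrix system V a = ℓ, where row i of V is v_i (expressed in the standard basis). Since V is invertible (lower-triangular with 1s on the diagonal, up to permutation), solve by back-substitution:
  V =
[[1, 1, 0, 0],
 [1, 0, 0, 0],
 [0, 0, 0, 1],
 [-1, 1, 1, 0]]
  V a = (-2, -2, 4, 6)
Solving gives a = (-2, 0, 4, 4).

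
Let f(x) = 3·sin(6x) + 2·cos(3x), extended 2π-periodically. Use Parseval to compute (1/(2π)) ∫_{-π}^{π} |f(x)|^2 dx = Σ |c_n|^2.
Σ |c_n|^2 = 13/2

Expand |f|^2 and use orthogonality of {sin(nx), cos(mx)} on [-π, π]:
  ∫_{-π}^{π} sin(nx)^2 dx = π, ∫ cos(mx)^2 dx = π, and cross terms integrate to 0.
So ∫_{-π}^{π} f(x)^2 dx = 3^2 · π + 2^2 · π = (9 + 4)π.
Divide by 2π: (9 + 4)/2 = 13/2.
By Parseval, this equals Σ |c_n|^2.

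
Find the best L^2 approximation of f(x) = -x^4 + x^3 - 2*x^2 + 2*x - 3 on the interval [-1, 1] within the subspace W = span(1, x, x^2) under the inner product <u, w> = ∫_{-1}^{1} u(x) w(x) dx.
g(x) = -20*x^2/7 + 13*x/5 - 102/35

The best approximation g ∈ W is the orthogonal projection of f onto W. Writing g = a_0 + a_1 x + a_2 x^2, the coefficients solve the normal equations G · a = b where
  G_{ij} = <φ_i, φ_j> and b_i = <f, φ_i>, with φ_0 = 1, φ_1 = x, φ_2 = x^2.
G =
  [2, 0, 2/3]
  [0, 2/3, 0]
  [2/3, 0, 2/5],
b = (-116/15, 26/15, -108/35).
Solving gives a_0 = -102/35, a_1 = 13/5, a_2 = -20/7, so
  g(x) = -20*x^2/7 + 13*x/5 - 102/35.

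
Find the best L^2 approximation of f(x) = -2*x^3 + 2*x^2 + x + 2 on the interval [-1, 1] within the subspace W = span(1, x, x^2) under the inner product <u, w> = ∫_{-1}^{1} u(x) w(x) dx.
g(x) = 2*x^2 - x/5 + 2

The best approximation g ∈ W is the orthogonal projection of f onto W. Writing g = a_0 + a_1 x + a_2 x^2, the coefficients solve the normal equations G · a = b where
  G_{ij} = <φ_i, φ_j> and b_i = <f, φ_i>, with φ_0 = 1, φ_1 = x, φ_2 = x^2.
G =
  [2, 0, 2/3]
  [0, 2/3, 0]
  [2/3, 0, 2/5],
b = (16/3, -2/15, 32/15).
Solving gives a_0 = 2, a_1 = -1/5, a_2 = 2, so
  g(x) = 2*x^2 - x/5 + 2.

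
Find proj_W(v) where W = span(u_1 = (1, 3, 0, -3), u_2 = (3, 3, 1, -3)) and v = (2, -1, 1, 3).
proj_W(v) = (170/91, -180/91, 115/91, 180/91)

Set up U = [u_1 | ... | u_2] ∈ R^(4×2). The projector onto W = col(U) is P = U (U^T U)^(-1) U^T.
Compute U^T U =
  [19, 21]
  [21, 28],
and U^T v = (-10, -5).
Solve U^T U · c = U^T v for the coefficients: c = (-25/13, 115/91). The projection is proj_W(v) = U c.
Check: (v - proj_W(v)) · u_1 = 0  (should be 0).
Check: (v - proj_W(v)) · u_2 = 0  (should be 0).
Result: proj_W(v) = (170/91, -180/91, 115/91, 180/91).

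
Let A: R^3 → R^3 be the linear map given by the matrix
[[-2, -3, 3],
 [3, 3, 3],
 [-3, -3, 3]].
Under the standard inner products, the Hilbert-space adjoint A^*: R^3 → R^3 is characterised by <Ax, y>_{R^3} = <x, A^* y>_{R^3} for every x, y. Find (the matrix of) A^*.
A^* = A^T =
[[-2, 3, -3],
 [-3, 3, -3],
 [3, 3, 3]]

For real matrices with standard dot products, the defining identity <Ax, y> = <x, A^* y> gives (Ax)^T y = x^T (A^*) y, i.e. x^T A^T y = x^T (A^*) y. Since this holds for all x, y, we must have A^* = A^T. Therefore
A^* =
[[-2, 3, -3],
 [-3, 3, -3],
 [3, 3, 3]].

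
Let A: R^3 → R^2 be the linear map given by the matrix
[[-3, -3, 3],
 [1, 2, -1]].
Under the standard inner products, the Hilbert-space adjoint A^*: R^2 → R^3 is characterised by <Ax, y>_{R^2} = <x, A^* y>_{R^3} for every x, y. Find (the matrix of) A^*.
A^* = A^T =
[[-3, 1],
 [-3, 2],
 [3, -1]]

For real matrices with standard dot products, the defining identity <Ax, y> = <x, A^* y> gives (Ax)^T y = x^T (A^*) y, i.e. x^T A^T y = x^T (A^*) y. Since this holds for all x, y, we must have A^* = A^T. Therefore
A^* =
[[-3, 1],
 [-3, 2],
 [3, -1]].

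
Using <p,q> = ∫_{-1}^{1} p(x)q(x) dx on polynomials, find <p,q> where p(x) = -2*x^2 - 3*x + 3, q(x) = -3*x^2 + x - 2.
<p,q> = -224/15

Expand the product: p(x)·q(x) = 6*x^4 + 7*x^3 - 8*x^2 + 9*x - 6.
∫_{-1}^{1} of each monomial x^k gives [2/(k+1) if k even, 0 if k odd]. Integrating term-by-term (or equivalently evaluating the antiderivative F(x) = 6*x^5/5 + 7*x^4/4 - 8*x^3/3 + 9*x^2/2 - 6*x at the endpoints):
  F(1) − F(−1) = -73/60 − (823/60) = -224/15.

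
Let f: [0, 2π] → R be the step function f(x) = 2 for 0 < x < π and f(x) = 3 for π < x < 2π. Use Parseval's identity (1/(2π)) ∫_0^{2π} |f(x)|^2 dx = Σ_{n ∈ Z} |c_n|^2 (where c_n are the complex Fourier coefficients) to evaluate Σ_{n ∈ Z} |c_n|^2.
Σ |c_n|^2 = 13/2

Parseval equates the L^2 energy of f (normalised by 1/(2π)) with the ℓ^2 sum of its Fourier coefficients: (1/(2π)) ∫_0^{2π} |f|^2 = Σ |c_n|^2.
Compute the left side: (1/(2π)) [∫_0^π 2^2 dx + ∫_π^{2π} 3^2 dx] = (1/(2π)) · (4π + 9π) = (4 + 9)/2 = 13/2.
So Σ_{n ∈ Z} |c_n|^2 = 13/2.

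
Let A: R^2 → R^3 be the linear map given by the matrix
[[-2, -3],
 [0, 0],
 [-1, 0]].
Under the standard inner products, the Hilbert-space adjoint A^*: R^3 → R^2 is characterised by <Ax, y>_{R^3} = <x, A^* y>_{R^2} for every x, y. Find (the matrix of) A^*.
A^* = A^T =
[[-2, 0, -1],
 [-3, 0, 0]]

For real matrices with standard dot products, the defining identity <Ax, y> = <x, A^* y> gives (Ax)^T y = x^T (A^*) y, i.e. x^T A^T y = x^T (A^*) y. Since this holds for all x, y, we must have A^* = A^T. Therefore
A^* =
[[-2, 0, -1],
 [-3, 0, 0]].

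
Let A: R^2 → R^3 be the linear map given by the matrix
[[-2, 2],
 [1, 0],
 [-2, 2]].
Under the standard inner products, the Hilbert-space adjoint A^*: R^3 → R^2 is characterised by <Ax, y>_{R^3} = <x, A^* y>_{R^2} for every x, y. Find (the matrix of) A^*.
A^* = A^T =
[[-2, 1, -2],
 [2, 0, 2]]

For real matrices with standard dot products, the defining identity <Ax, y> = <x, A^* y> gives (Ax)^T y = x^T (A^*) y, i.e. x^T A^T y = x^T (A^*) y. Since this holds for all x, y, we must have A^* = A^T. Therefore
A^* =
[[-2, 1, -2],
 [2, 0, 2]].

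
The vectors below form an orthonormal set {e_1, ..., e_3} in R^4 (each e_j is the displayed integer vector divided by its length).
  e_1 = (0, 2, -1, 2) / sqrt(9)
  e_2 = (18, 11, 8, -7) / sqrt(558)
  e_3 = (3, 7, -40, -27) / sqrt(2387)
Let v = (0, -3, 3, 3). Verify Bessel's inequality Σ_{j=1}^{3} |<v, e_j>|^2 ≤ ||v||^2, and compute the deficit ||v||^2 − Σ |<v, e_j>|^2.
Σ |<v, e_j>|^2 = 1791/77; ||v||^2 = 27; deficit = 288/77

Write each e_j = u_j / sqrt(<u_j, u_j>) where u_j is the displayed integer vector. Then <v, e_j> = <v, u_j> / sqrt(<u_j, u_j>), so |<v, e_j>|^2 = <v, u_j>^2 / <u_j, u_j>.
Coefficients: <v, e_1> = -3/sqrt(9), <v, e_2> = -30/sqrt(558), <v, e_3> = -222/sqrt(2387).
Square and sum: Σ |<v, e_j>|^2 = 1791/77.
Compute ||v||^2 = v·v = 27.
Deficit = 27 − 1791/77 = 288/77 ≥ 0, confirming Bessel's inequality. (The deficit equals ||v − Σ <v,e_j> e_j||^2, the squared distance from v to span{e_j}.)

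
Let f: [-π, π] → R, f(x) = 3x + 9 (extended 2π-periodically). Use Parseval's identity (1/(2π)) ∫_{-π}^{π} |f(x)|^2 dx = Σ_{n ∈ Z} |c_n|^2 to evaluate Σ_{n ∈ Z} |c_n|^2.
Σ |c_n|^2 = 3π^2 + 81

Expand and integrate term by term over [-π, π]:
  ∫ (3x)^2 dx = 9·(2π^3/3); ∫ 2·3·(9)·x dx = 0 (odd integrand); ∫ 9^2 dx = 81·2π.
So (1/(2π)) ∫_{-π}^{π} (3x + 9)^2 dx = 9π^2/3 + 81 = 3π^2 + 81.
Parseval ⇒ Σ |c_n|^2 = 3π^2 + 81.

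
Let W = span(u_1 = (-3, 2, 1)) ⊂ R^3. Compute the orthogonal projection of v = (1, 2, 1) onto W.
proj_W(v) = (-3/7, 2/7, 1/7)

Set up U = [u_1 | ... | u_1] ∈ R^(3×1). The projector onto W = col(U) is P = U (U^T U)^(-1) U^T.
Compute U^T U =
  [14],
and U^T v = (2).
Solve U^T U · c = U^T v for the coefficients: c = (1/7). The projection is proj_W(v) = U c.
Check: (v - proj_W(v)) · u_1 = 0  (should be 0).
Result: proj_W(v) = (-3/7, 2/7, 1/7).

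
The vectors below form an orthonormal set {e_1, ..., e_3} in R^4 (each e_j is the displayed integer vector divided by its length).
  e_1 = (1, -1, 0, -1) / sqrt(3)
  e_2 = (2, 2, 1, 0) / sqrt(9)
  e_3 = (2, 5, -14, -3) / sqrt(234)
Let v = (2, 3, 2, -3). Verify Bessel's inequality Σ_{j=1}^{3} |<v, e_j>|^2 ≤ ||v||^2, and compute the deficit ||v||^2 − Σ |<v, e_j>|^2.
Σ |<v, e_j>|^2 = 52/3; ||v||^2 = 26; deficit = 26/3

Write each e_j = u_j / sqrt(<u_j, u_j>) where u_j is the displayed integer vector. Then <v, e_j> = <v, u_j> / sqrt(<u_j, u_j>), so |<v, e_j>|^2 = <v, u_j>^2 / <u_j, u_j>.
Coefficients: <v, e_1> = 2/sqrt(3), <v, e_2> = 12/sqrt(9), <v, e_3> = 0/sqrt(234).
Square and sum: Σ |<v, e_j>|^2 = 52/3.
Compute ||v||^2 = v·v = 26.
Deficit = 26 − 52/3 = 26/3 ≥ 0, confirming Bessel's inequality. (The deficit equals ||v − Σ <v,e_j> e_j||^2, the squared distance from v to span{e_j}.)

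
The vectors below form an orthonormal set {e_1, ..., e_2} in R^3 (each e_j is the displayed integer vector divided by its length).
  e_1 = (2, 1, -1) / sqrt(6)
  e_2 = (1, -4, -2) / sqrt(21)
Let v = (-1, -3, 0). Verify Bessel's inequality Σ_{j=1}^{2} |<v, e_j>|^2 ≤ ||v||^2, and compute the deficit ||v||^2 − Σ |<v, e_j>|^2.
Σ |<v, e_j>|^2 = 139/14; ||v||^2 = 10; deficit = 1/14

Write each e_j = u_j / sqrt(<u_j, u_j>) where u_j is the displayed integer vector. Then <v, e_j> = <v, u_j> / sqrt(<u_j, u_j>), so |<v, e_j>|^2 = <v, u_j>^2 / <u_j, u_j>.
Coefficients: <v, e_1> = -5/sqrt(6), <v, e_2> = 11/sqrt(21).
Square and sum: Σ |<v, e_j>|^2 = 139/14.
Compute ||v||^2 = v·v = 10.
Deficit = 10 − 139/14 = 1/14 ≥ 0, confirming Bessel's inequality. (The deficit equals ||v − Σ <v,e_j> e_j||^2, the squared distance from v to span{e_j}.)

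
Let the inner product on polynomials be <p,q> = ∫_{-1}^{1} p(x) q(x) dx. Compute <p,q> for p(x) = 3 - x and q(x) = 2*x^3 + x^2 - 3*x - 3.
<p,q> = -74/5

Expand the product: p(x)·q(x) = -2*x^4 + 5*x^3 + 6*x^2 - 6*x - 9.
∫_{-1}^{1} of each monomial x^k gives [2/(k+1) if k even, 0 if k odd]. Integrating term-by-term (or equivalently evaluating the antiderivative F(x) = -2*x^5/5 + 5*x^4/4 + 2*x^3 - 3*x^2 - 9*x at the endpoints):
  F(1) − F(−1) = -183/20 − (113/20) = -74/5.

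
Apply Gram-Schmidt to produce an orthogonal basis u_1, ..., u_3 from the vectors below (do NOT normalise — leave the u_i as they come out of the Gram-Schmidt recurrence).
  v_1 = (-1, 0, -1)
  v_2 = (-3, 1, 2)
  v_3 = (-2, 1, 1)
Orthogonal basis:
  u_1 = (-1, 0, -1)
  u_2 = (-5/2, 1, 5/2)
  u_3 = (2/27, 10/27, -2/27)

Apply the Gram-Schmidt recurrence
  u_1 = v_1
  u_i = v_i − Σ_{j<i} ((v_i · u_j) / (u_j · u_j)) · u_j.

Step by step this gives:
  u_1 = (-1, 0, -1)
  u_2 = (-5/2, 1, 5/2)
  u_3 = (2/27, 10/27, -2/27)

Orthogonality check:
  u_2 · u_1 = 0 (should be 0)
  u_3 · u_1 = 0 (should be 0)
  u_3 · u_2 = 0 (should be 0)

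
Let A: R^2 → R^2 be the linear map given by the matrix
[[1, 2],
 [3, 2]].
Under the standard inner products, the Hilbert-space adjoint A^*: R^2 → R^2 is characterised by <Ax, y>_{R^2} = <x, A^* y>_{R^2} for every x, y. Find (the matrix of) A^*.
A^* = A^T =
[[1, 3],
 [2, 2]]

For real matrices with standard dot products, the defining identity <Ax, y> = <x, A^* y> gives (Ax)^T y = x^T (A^*) y, i.e. x^T A^T y = x^T (A^*) y. Since this holds for all x, y, we must have A^* = A^T. Therefore
A^* =
[[1, 3],
 [2, 2]].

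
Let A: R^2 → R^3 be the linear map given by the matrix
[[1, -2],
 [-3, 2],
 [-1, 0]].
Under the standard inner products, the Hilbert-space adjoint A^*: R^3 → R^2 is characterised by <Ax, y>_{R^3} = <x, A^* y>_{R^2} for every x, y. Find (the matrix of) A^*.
A^* = A^T =
[[1, -3, -1],
 [-2, 2, 0]]

For real matrices with standard dot products, the defining identity <Ax, y> = <x, A^* y> gives (Ax)^T y = x^T (A^*) y, i.e. x^T A^T y = x^T (A^*) y. Since this holds for all x, y, we must have A^* = A^T. Therefore
A^* =
[[1, -3, -1],
 [-2, 2, 0]].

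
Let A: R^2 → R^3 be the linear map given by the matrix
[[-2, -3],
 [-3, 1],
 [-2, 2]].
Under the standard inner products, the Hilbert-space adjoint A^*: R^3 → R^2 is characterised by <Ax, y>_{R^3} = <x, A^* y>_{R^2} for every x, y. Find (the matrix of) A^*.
A^* = A^T =
[[-2, -3, -2],
 [-3, 1, 2]]

For real matrices with standard dot products, the defining identity <Ax, y> = <x, A^* y> gives (Ax)^T y = x^T (A^*) y, i.e. x^T A^T y = x^T (A^*) y. Since this holds for all x, y, we must have A^* = A^T. Therefore
A^* =
[[-2, -3, -2],
 [-3, 1, 2]].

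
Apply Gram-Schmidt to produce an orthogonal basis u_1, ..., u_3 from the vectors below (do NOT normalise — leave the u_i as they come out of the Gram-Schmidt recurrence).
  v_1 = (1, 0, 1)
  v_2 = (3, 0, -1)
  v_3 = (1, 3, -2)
Orthogonal basis:
  u_1 = (1, 0, 1)
  u_2 = (2, 0, -2)
  u_3 = (0, 3, 0)

Apply the Gram-Schmidt recurrence
  u_1 = v_1
  u_i = v_i − Σ_{j<i} ((v_i · u_j) / (u_j · u_j)) · u_j.

Step by step this gives:
  u_1 = (1, 0, 1)
  u_2 = (2, 0, -2)
  u_3 = (0, 3, 0)

Orthogonality check:
  u_2 · u_1 = 0 (should be 0)
  u_3 · u_1 = 0 (should be 0)
  u_3 · u_2 = 0 (should be 0)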